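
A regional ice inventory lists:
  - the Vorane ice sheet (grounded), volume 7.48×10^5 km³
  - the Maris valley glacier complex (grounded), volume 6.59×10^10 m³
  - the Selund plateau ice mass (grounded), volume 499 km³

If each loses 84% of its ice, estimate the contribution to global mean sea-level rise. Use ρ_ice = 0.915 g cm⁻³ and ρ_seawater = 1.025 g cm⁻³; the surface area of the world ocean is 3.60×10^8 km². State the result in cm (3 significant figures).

Vorane: 0.84 × 7.48×10^5 km³ × (915/1025) = 5.609×10^5 km³ of water.
Maris: 0.84 × 6.59×10^10 m³ × (915/1025) = 4.942×10^10 m³ of water.
Selund: 0.84 × 499 km³ × (915/1025) = 374.2 km³ of water.
Total added water ≈ 5.613×10^14 m³ over 3.60×10^14 m² → Δh = 1.56 m = 156 cm.

≈ 156 cm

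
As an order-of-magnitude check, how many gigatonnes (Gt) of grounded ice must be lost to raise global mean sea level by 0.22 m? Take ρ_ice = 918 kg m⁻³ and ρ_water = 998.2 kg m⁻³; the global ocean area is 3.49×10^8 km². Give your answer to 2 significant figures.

Required water volume = Δh × A = 0.22 m × 3.49×10^14 m² = 7.678×10^13 m³.
ρ_w = 998.2 kg m⁻³, so the mass of water = 7.678×10^13 m³ × 998.2 kg m⁻³ = 7.664×10^16 kg = 7.7×10^4 Gt (and the same mass of ice, by conservation).

≈ 7.7×10^4 Gt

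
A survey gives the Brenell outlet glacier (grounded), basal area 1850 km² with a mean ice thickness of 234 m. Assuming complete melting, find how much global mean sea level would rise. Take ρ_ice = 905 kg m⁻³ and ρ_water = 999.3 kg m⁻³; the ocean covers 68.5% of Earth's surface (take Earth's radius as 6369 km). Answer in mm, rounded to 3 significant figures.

Brenell: ice volume = 1850 km² × 234 m = 432.9 km³; 432.9 × (905/999.3) = 392.0 km³ of water.
Spread over 3.49×10^14 m² of ocean, Δh = 3.920×10^11 / 3.49×10^14 = 1.12×10^-3 m = 1.12 mm.

≈ 1.12 mm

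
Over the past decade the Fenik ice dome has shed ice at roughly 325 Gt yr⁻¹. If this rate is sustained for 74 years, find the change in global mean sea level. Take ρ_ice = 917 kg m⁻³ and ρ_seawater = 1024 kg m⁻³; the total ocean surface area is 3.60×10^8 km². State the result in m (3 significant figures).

Total mass lost = 325 Gt/yr × 74 yr = 2.405×10^4 Gt = 2.405×10^16 kg.
ρ_w = 1024 kg m⁻³, so water volume = 2.405×10^16 / 1024 = 2.349×10^13 m³.
Δh = 2.349×10^13 / 3.60×10^14 = 0.0652 m.

≈ 0.0652 m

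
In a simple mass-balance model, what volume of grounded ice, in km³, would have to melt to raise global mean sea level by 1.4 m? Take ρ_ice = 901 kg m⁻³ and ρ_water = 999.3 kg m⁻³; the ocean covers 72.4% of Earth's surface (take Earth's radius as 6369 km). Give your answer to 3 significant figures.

≈ 5.73×10^5 km³

Required water volume = Δh × A = 1.4 m × 3.69×10^14 m² = 5.167×10^14 m³ = 5.167×10^5 km³.
Ice volume = water volume × ρ_w/ρ_ice = 5.167×10^5 × 999.3/901 = 5.73×10^5 km³.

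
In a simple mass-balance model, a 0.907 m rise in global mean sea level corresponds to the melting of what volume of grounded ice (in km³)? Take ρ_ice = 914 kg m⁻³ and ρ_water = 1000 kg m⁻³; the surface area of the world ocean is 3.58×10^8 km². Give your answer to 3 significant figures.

≈ 3.55×10^5 km³

Required water volume = Δh × A = 0.907 m × 3.58×10^14 m² = 3.247×10^14 m³ = 3.247×10^5 km³.
Ice volume = water volume × ρ_w/ρ_ice = 3.247×10^5 × 1000/914 = 3.55×10^5 km³.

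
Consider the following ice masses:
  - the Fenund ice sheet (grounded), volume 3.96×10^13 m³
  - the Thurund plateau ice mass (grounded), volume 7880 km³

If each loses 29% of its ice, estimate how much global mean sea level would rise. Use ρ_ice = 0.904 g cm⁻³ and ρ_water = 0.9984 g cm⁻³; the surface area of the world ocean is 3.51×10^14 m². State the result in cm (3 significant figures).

Fenund: 0.29 × 3.96×10^13 m³ × (904/998.4) = 1.040×10^13 m³ of water.
Thurund: 0.29 × 7880 km³ × (904/998.4) = 2069 km³ of water.
Total added water ≈ 1.247×10^13 m³ over 3.51×10^14 m² → Δh = 0.0355 m = 3.55 cm.

≈ 3.55 cm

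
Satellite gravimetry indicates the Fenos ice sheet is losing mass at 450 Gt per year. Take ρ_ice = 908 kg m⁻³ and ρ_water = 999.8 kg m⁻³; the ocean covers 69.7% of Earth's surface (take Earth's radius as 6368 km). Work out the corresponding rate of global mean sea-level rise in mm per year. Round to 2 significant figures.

ρ_w = 999.8 kg m⁻³. Annual water volume added = 450 Gt / ρ_w = 4.500×10^14 kg / 999.8 kg m⁻³ = 4.501×10^11 m³.
Δh per year = 4.501×10^11 / 3.55×10^14 = 1.27×10^-3 m = 1.3 mm.

≈ 1.3 mm/yr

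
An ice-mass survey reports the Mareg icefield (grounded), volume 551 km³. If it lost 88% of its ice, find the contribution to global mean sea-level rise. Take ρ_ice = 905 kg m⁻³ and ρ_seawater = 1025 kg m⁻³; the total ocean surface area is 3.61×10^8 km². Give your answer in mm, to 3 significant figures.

≈ 1.19 mm

Mareg: 0.88 × 551 km³ × (905/1025) = 428.1 km³ of water.
Spread over 3.61×10^14 m² of ocean, Δh = 4.281×10^11 / 3.61×10^14 = 1.19×10^-3 m = 1.19 mm.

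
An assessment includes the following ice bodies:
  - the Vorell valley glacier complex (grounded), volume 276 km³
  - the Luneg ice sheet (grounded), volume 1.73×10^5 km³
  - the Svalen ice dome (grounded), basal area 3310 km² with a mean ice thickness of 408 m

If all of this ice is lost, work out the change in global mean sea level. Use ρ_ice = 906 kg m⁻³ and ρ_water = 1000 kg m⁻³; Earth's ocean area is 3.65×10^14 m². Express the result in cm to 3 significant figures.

Vorell: 276 km³ × (906/1000) = 250.1 km³ of water.
Luneg: 1.73×10^5 km³ × (906/1000) = 1.567×10^5 km³ of water.
Svalen: ice volume = 3310 km² × 408 m = 1350 km³; 1350 × (906/1000) = 1224 km³ of water.
Total added water ≈ 1.582×10^14 m³ over 3.65×10^14 m² → Δh = 0.433 m = 43.3 cm.

≈ 43.3 cm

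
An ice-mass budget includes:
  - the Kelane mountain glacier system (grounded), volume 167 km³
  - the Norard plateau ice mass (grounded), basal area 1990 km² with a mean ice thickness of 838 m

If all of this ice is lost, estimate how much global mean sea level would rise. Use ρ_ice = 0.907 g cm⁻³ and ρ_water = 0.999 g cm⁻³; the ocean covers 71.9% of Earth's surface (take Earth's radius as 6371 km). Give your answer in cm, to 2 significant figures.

Kelane: 167 km³ × (907/999) = 151.6 km³ of water.
Norard: ice volume = 1990 km² × 838 m = 1668 km³; 1668 × (907/999) = 1514 km³ of water.
Total added water ≈ 1.666×10^12 m³ over 3.67×10^14 m² → Δh = 4.54×10^-3 m = 0.45 cm.

≈ 0.45 cm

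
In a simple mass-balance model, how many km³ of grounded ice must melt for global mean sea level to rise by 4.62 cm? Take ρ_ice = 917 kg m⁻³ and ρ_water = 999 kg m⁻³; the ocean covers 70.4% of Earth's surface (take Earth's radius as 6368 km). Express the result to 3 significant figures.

≈ 1.81×10^4 km³

Required water volume = Δh × A = 0.0462 m × 3.59×10^14 m² = 1.657×10^13 m³ = 1.657×10^4 km³.
Ice volume = water volume × ρ_w/ρ_ice = 1.657×10^4 × 999/917 = 1.81×10^4 km³.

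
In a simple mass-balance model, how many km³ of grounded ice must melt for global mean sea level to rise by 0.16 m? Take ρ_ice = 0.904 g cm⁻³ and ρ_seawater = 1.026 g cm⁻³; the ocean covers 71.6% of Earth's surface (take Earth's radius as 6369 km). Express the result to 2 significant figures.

≈ 6.6×10^4 km³

Required water volume = Δh × A = 0.16 m × 3.65×10^14 m² = 5.840×10^13 m³ = 5.840×10^4 km³.
Ice volume = water volume × ρ_w/ρ_ice = 5.840×10^4 × 1026/904 = 6.6×10^4 km³.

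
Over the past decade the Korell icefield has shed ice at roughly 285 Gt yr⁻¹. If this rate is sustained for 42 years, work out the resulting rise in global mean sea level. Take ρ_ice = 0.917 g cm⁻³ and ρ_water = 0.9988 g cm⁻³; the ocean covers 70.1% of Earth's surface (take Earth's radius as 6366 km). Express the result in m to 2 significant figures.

Total mass lost = 285 Gt/yr × 42 yr = 1.197×10^4 Gt = 1.197×10^16 kg.
ρ_w = 0.9988 g cm⁻³ = 998.8 kg m⁻³, so water volume = 1.197×10^16 / 998.8 = 1.198×10^13 m³.
Δh = 1.198×10^13 / 3.57×10^14 = 0.0336 m.

≈ 0.034 m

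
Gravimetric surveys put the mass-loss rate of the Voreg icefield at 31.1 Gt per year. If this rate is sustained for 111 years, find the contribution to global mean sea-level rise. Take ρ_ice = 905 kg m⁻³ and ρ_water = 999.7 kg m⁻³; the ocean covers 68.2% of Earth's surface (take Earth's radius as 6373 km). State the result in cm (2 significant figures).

≈ 0.99 cm

Total mass lost = 31.1 Gt/yr × 111 yr = 3452 Gt = 3.452×10^15 kg.
ρ_w = 999.7 kg m⁻³, so water volume = 3.452×10^15 / 999.7 = 3.453×10^12 m³.
Δh = 3.453×10^12 / 3.48×10^14 = 9.92×10^-3 m = 0.99 cm.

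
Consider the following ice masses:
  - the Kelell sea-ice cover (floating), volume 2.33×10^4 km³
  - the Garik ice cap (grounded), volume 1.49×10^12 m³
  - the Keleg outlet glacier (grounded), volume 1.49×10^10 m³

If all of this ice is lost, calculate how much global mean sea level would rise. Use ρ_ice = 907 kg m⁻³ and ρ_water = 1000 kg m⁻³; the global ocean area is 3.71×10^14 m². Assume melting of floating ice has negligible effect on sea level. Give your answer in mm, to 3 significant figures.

The Kelell sea-ice cover is floating and already displaces its own weight of water, so its melt adds essentially nothing to sea level.
Garik: 1.49×10^12 m³ × (907/1000) = 1.351×10^12 m³ of water.
Keleg: 1.49×10^10 m³ × (907/1000) = 1.351×10^10 m³ of water.
Total added water ≈ 1.365×10^12 m³ over 3.71×10^14 m² → Δh = 3.68×10^-3 m = 3.68 mm.

≈ 3.68 mm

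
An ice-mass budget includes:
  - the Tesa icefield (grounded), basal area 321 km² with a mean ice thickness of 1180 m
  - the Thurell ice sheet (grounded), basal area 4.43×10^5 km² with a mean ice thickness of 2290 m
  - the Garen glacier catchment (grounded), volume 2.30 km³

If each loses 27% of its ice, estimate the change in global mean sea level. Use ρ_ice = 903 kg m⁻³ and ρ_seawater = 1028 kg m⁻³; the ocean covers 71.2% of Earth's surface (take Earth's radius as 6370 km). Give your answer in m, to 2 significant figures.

≈ 0.66 m

Tesa: ice volume = 321 km² × 1180 m = 378.8 km³; 0.27 × 378.8 × (903/1028) = 89.83 km³ of water.
Thurell: ice volume = 4.43×10^5 km² × 2290 m = 1.014×10^6 km³; 0.27 × 1.014×10^6 × (903/1028) = 2.406×10^5 km³ of water.
Garen: 0.27 × 2.30 km³ × (903/1028) = 0.5455 km³ of water.
Total added water ≈ 2.407×10^14 m³ over 3.63×10^14 m² → Δh = 0.663 m.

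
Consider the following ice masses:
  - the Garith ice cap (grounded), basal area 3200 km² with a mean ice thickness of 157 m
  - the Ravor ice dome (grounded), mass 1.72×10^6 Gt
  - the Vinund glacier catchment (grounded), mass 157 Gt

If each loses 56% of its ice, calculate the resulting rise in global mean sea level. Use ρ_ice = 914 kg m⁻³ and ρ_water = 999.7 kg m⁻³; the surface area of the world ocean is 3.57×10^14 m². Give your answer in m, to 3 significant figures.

Garith: ice volume = 3200 km² × 157 m = 502.4 km³; 0.56 × 502.4 × (914/999.7) = 257.2 km³ of water.
Ravor: 0.56 × 1.72×10^6 Gt = 9.632×10^17 kg; dividing by ρ_w = 999.7 kg m⁻³ gives 9.635×10^14 m³ of water.
Vinund: 0.56 × 157 Gt = 8.792×10^13 kg; dividing by ρ_w = 999.7 kg m⁻³ gives 8.795×10^10 m³ of water.
Total added water ≈ 9.638×10^14 m³ over 3.57×10^14 m² → Δh = 2.70 m.

≈ 2.70 m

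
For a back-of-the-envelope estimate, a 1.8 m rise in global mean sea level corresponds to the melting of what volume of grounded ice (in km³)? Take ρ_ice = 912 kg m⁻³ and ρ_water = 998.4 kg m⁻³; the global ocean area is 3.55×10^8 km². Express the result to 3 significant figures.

≈ 7.00×10^5 km³

Required water volume = Δh × A = 1.8 m × 3.55×10^14 m² = 6.390×10^14 m³ = 6.390×10^5 km³.
Ice volume = water volume × ρ_w/ρ_ice = 6.390×10^5 × 998.4/912 = 7.00×10^5 km³.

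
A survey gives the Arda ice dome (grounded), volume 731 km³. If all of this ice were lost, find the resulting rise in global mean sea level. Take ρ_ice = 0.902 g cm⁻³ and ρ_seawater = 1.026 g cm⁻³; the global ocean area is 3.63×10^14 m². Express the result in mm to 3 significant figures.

≈ 1.77 mm

Arda: 731 km³ × (902/1026) = 642.7 km³ of water.
Spread over 3.63×10^14 m² of ocean, Δh = 6.427×10^11 / 3.63×10^14 = 1.77×10^-3 m = 1.77 mm.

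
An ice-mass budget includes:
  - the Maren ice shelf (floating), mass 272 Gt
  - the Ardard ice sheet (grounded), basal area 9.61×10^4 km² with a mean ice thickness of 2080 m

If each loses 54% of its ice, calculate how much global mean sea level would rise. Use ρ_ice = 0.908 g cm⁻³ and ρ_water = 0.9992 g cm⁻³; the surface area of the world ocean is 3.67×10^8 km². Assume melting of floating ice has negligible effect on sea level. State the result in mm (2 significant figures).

The Maren ice shelf is floating and already displaces its own weight of water, so its melt adds essentially nothing to sea level.
Ardard: ice volume = 9.61×10^4 km² × 2080 m = 1.999×10^5 km³; 0.54 × 1.999×10^5 × (908/999.2) = 9.809×10^4 km³ of water.
Total added water ≈ 9.809×10^13 m³ over 3.67×10^14 m² → Δh = 0.267 m = 270 mm.

≈ 270 mm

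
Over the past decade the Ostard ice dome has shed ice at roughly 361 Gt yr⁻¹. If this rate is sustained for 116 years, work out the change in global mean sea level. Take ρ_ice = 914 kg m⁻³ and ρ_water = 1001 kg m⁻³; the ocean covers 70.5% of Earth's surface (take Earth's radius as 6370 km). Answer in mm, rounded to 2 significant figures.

Total mass lost = 361 Gt/yr × 116 yr = 4.188×10^4 Gt = 4.188×10^16 kg.
ρ_w = 1001 kg m⁻³, so water volume = 4.188×10^16 / 1001 = 4.183×10^13 m³.
Δh = 4.183×10^13 / 3.59×10^14 = 0.116 m = 120 mm.

≈ 120 mm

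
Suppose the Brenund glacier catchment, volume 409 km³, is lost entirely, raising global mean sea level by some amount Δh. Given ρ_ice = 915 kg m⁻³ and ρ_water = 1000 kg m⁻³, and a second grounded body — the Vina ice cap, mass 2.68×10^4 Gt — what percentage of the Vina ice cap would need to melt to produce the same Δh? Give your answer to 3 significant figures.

≈ 1.40 %

Equal sea-level rise means equal mass of meltwater, i.e. equal mass of ice lost.
Ice mass of Brenund: 3.742×10^14 kg; ice mass of Vina: 2.680×10^16 kg.
Fraction required = 3.742×10^14 / 2.680×10^16 = 0.0140 → 1.40 %.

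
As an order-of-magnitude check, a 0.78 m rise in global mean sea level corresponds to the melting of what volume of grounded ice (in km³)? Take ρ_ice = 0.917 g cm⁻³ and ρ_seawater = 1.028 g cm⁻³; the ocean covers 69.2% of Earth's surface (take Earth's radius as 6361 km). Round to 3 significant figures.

≈ 3.08×10^5 km³

Required water volume = Δh × A = 0.78 m × 3.52×10^14 m² = 2.744×10^14 m³ = 2.744×10^5 km³.
Ice volume = water volume × ρ_w/ρ_ice = 2.744×10^5 × 1028/917 = 3.08×10^5 km³.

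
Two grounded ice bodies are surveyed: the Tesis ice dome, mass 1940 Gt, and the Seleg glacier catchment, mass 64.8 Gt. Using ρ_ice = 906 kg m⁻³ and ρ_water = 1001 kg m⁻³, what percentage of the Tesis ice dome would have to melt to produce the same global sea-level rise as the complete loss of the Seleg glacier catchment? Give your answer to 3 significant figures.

≈ 3.34 %

Equal sea-level rise means equal mass of meltwater, i.e. equal mass of ice lost.
Ice mass of Seleg: 6.480×10^13 kg; ice mass of Tesis: 1.940×10^15 kg.
Fraction required = 6.480×10^13 / 1.940×10^15 = 0.0334 → 3.34 %.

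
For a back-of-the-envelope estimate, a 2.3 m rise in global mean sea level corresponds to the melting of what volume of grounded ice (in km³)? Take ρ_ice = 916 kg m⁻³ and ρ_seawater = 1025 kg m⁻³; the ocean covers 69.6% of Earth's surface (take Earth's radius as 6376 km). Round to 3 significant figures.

≈ 9.15×10^5 km³

Required water volume = Δh × A = 2.3 m × 3.56×10^14 m² = 8.178×10^14 m³ = 8.178×10^5 km³.
Ice volume = water volume × ρ_w/ρ_ice = 8.178×10^5 × 1025/916 = 9.15×10^5 km³.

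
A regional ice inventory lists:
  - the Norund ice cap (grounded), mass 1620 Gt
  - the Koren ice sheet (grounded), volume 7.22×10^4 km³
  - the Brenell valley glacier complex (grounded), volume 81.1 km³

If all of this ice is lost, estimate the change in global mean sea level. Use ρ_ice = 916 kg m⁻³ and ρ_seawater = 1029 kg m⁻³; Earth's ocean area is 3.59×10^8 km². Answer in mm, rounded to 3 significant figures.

Norund: 1620 Gt = 1.620×10^15 kg; dividing by ρ_w = 1029 kg m⁻³ gives 1.574×10^12 m³ of water.
Koren: 7.22×10^4 km³ × (916/1029) = 6.427×10^4 km³ of water.
Brenell: 81.1 km³ × (916/1029) = 72.19 km³ of water.
Total added water ≈ 6.592×10^13 m³ over 3.59×10^14 m² → Δh = 0.184 m = 184 mm.

≈ 184 mm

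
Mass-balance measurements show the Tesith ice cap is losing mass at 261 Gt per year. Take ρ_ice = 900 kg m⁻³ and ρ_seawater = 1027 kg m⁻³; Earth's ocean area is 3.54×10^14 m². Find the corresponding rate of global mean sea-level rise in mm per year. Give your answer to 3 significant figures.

≈ 0.718 mm/yr

ρ_w = 1027 kg m⁻³. Annual water volume added = 261 Gt / ρ_w = 2.610×10^14 kg / 1027 kg m⁻³ = 2.541×10^11 m³.
Δh per year = 2.541×10^11 / 3.54×10^14 = 7.18×10^-4 m = 0.718 mm.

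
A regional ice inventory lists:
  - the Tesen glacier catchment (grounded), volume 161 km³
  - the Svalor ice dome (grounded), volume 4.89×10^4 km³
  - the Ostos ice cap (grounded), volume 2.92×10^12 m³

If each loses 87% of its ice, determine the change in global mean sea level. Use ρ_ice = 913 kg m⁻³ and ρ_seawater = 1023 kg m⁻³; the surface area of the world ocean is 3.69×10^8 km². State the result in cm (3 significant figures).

Tesen: 0.87 × 161 km³ × (913/1023) = 125.0 km³ of water.
Svalor: 0.87 × 4.89×10^4 km³ × (913/1023) = 3.797×10^4 km³ of water.
Ostos: 0.87 × 2.92×10^12 m³ × (913/1023) = 2.267×10^12 m³ of water.
Total added water ≈ 4.036×10^13 m³ over 3.69×10^14 m² → Δh = 0.109 m = 10.9 cm.

≈ 10.9 cm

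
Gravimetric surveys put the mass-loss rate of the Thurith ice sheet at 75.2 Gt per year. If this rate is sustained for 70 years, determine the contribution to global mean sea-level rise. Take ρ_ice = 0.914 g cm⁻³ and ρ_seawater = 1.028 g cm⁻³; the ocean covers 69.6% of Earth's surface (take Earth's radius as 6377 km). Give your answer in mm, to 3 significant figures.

Total mass lost = 75.2 Gt/yr × 70 yr = 5264 Gt = 5.264×10^15 kg.
ρ_w = 1.028 g cm⁻³ = 1028 kg m⁻³, so water volume = 5.264×10^15 / 1028 = 5.121×10^12 m³.
Δh = 5.121×10^12 / 3.56×10^14 = 0.0144 m = 14.4 mm.

≈ 14.4 mm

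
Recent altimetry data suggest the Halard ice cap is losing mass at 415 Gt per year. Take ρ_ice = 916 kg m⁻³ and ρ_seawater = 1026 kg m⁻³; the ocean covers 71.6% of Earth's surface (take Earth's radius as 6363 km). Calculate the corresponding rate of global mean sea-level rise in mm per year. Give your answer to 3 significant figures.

ρ_w = 1026 kg m⁻³. Annual water volume added = 415 Gt / ρ_w = 4.150×10^14 kg / 1026 kg m⁻³ = 4.045×10^11 m³.
Δh per year = 4.045×10^11 / 3.64×10^14 = 1.11×10^-3 m = 1.11 mm.

≈ 1.11 mm/yr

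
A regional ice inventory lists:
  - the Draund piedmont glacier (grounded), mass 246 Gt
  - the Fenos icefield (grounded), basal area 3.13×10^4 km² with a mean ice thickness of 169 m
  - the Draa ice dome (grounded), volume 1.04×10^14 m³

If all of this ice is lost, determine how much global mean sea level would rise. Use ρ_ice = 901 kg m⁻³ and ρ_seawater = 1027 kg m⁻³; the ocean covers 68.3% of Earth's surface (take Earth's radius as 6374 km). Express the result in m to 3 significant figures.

≈ 0.276 m

Draund: 246 Gt = 2.460×10^14 kg; dividing by ρ_w = 1027 kg m⁻³ gives 2.395×10^11 m³ of water.
Fenos: ice volume = 3.13×10^4 km² × 169 m = 5290 km³; 5290 × (901/1027) = 4641 km³ of water.
Draa: 1.04×10^14 m³ × (901/1027) = 9.124×10^13 m³ of water.
Total added water ≈ 9.612×10^13 m³ over 3.49×10^14 m² → Δh = 0.276 m.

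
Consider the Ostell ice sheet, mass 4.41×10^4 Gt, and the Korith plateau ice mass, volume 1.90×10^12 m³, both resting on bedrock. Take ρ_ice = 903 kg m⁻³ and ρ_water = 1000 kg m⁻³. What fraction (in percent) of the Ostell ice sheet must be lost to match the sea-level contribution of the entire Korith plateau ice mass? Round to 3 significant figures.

Equal sea-level rise means equal mass of meltwater, i.e. equal mass of ice lost.
Ice mass of Korith: 1.716×10^15 kg; ice mass of Ostell: 4.410×10^16 kg.
Fraction required = 1.716×10^15 / 4.410×10^16 = 0.0389 → 3.89 %.

≈ 3.89 %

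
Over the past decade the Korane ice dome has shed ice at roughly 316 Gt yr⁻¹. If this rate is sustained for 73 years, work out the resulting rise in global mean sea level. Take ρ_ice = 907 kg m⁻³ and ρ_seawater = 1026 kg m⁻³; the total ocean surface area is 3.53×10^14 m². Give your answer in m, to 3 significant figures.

≈ 0.0637 m

Total mass lost = 316 Gt/yr × 73 yr = 2.307×10^4 Gt = 2.307×10^16 kg.
ρ_w = 1026 kg m⁻³, so water volume = 2.307×10^16 / 1026 = 2.248×10^13 m³.
Δh = 2.248×10^13 / 3.53×10^14 = 0.0637 m.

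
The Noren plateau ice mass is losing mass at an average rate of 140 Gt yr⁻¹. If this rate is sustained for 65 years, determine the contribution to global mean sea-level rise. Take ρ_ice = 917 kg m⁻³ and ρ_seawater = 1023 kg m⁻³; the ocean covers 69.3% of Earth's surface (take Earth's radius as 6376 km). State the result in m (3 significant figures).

Total mass lost = 140 Gt/yr × 65 yr = 9100 Gt = 9.100×10^15 kg.
ρ_w = 1023 kg m⁻³, so water volume = 9.100×10^15 / 1023 = 8.895×10^12 m³.
Δh = 8.895×10^12 / 3.54×10^14 = 0.0251 m.

≈ 0.0251 m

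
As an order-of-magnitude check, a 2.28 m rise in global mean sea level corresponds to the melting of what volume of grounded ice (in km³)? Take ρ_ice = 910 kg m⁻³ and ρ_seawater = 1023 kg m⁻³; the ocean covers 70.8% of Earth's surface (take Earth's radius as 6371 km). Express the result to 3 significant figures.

≈ 9.26×10^5 km³

Required water volume = Δh × A = 2.28 m × 3.61×10^14 m² = 8.234×10^14 m³ = 8.234×10^5 km³.
Ice volume = water volume × ρ_w/ρ_ice = 8.234×10^5 × 1023/910 = 9.26×10^5 km³.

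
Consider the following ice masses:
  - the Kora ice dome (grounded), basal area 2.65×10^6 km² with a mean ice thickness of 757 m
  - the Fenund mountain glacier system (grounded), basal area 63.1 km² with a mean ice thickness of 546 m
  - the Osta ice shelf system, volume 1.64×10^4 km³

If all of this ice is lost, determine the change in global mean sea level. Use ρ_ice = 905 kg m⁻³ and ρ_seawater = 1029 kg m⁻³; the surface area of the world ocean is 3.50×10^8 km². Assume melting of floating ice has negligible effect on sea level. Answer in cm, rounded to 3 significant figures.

≈ 504 cm

Kora: ice volume = 2.65×10^6 km² × 757 m = 2.006×10^6 km³; 2.006×10^6 × (905/1029) = 1.764×10^6 km³ of water.
Fenund: ice volume = 63.1 km² × 546 m = 34.45 km³; 34.45 × (905/1029) = 30.30 km³ of water.
The Osta ice shelf system is floating and already displaces its own weight of water, so its melt adds essentially nothing to sea level.
Total added water ≈ 1.764×10^15 m³ over 3.50×10^14 m² → Δh = 5.04 m = 504 cm.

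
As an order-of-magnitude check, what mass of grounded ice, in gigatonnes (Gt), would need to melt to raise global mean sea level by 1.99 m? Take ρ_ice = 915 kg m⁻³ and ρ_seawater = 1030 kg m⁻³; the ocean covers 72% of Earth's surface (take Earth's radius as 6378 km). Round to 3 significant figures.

Required water volume = Δh × A = 1.99 m × 3.68×10^14 m² = 7.324×10^14 m³.
ρ_w = 1030 kg m⁻³, so the mass of water = 7.324×10^14 m³ × 1030 kg m⁻³ = 7.544×10^17 kg = 7.54×10^5 Gt (and the same mass of ice, by conservation).

≈ 7.54×10^5 Gt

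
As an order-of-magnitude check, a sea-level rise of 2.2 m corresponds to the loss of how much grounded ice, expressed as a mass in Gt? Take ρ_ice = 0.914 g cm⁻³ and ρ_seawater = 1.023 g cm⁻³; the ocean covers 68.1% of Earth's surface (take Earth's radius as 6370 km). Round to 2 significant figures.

≈ 7.8×10^5 Gt

Required water volume = Δh × A = 2.2 m × 3.47×10^14 m² = 7.639×10^14 m³.
ρ_w = 1.023 g cm⁻³ = 1023 kg m⁻³, so the mass of water = 7.639×10^14 m³ × 1023 kg m⁻³ = 7.815×10^17 kg = 7.8×10^5 Gt (and the same mass of ice, by conservation).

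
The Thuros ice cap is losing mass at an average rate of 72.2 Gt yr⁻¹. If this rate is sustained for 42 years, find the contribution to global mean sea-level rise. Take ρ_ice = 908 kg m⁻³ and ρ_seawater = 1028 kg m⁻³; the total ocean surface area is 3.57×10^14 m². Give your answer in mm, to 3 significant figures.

Total mass lost = 72.2 Gt/yr × 42 yr = 3032 Gt = 3.032×10^15 kg.
ρ_w = 1028 kg m⁻³, so water volume = 3.032×10^15 / 1028 = 2.950×10^12 m³.
Δh = 2.950×10^12 / 3.57×10^14 = 8.26×10^-3 m = 8.26 mm.

≈ 8.26 mm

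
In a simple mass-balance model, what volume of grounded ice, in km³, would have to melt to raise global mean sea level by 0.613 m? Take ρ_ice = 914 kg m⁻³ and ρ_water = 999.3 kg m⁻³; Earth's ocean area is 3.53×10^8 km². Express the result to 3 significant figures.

≈ 2.37×10^5 km³

Required water volume = Δh × A = 0.613 m × 3.53×10^14 m² = 2.164×10^14 m³ = 2.164×10^5 km³.
Ice volume = water volume × ρ_w/ρ_ice = 2.164×10^5 × 999.3/914 = 2.37×10^5 km³.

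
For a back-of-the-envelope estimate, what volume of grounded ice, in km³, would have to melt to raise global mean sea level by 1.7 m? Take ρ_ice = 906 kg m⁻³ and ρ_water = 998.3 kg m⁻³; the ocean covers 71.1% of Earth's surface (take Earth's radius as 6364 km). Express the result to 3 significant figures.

≈ 6.78×10^5 km³

Required water volume = Δh × A = 1.7 m × 3.62×10^14 m² = 6.152×10^14 m³ = 6.152×10^5 km³.
Ice volume = water volume × ρ_w/ρ_ice = 6.152×10^5 × 998.3/906 = 6.78×10^5 km³.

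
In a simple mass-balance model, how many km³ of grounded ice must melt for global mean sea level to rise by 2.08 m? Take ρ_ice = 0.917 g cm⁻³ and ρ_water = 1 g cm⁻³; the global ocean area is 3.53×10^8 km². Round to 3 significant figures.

Required water volume = Δh × A = 2.08 m × 3.53×10^14 m² = 7.342×10^14 m³ = 7.342×10^5 km³.
Ice volume = water volume × ρ_w/ρ_ice = 7.342×10^5 × 1000/917 = 8.01×10^5 km³.

≈ 8.01×10^5 km³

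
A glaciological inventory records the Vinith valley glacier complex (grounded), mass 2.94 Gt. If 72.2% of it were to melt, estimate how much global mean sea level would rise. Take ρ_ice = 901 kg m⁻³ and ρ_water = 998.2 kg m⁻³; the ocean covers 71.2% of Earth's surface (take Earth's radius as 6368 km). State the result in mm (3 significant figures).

Vinith: 0.722 × 2.94 Gt = 2.123×10^12 kg; dividing by ρ_w = 998.2 kg m⁻³ gives 2.127×10^9 m³ of water.
Spread over 3.63×10^14 m² of ocean, Δh = 2.127×10^9 / 3.63×10^14 = 5.86×10^-6 m = 5.86×10^-3 mm.

≈ 5.86×10^-3 mm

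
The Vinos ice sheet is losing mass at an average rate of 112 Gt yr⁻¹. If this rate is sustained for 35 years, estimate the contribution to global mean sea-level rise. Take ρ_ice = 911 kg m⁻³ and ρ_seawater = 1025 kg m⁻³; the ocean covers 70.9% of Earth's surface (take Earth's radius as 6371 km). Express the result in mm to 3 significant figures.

Total mass lost = 112 Gt/yr × 35 yr = 3920 Gt = 3.920×10^15 kg.
ρ_w = 1025 kg m⁻³, so water volume = 3.920×10^15 / 1025 = 3.824×10^12 m³.
Δh = 3.824×10^12 / 3.62×10^14 = 0.0106 m = 10.6 mm.

≈ 10.6 mm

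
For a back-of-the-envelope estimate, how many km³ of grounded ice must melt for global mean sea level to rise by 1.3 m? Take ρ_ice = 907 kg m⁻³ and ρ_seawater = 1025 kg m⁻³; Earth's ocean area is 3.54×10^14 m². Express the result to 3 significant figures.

≈ 5.20×10^5 km³

Required water volume = Δh × A = 1.3 m × 3.54×10^14 m² = 4.602×10^14 m³ = 4.602×10^5 km³.
Ice volume = water volume × ρ_w/ρ_ice = 4.602×10^5 × 1025/907 = 5.20×10^5 km³.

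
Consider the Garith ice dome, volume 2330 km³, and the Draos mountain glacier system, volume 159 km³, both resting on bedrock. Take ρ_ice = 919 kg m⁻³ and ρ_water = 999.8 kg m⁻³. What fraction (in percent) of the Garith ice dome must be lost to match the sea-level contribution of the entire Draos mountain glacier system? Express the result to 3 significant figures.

Equal sea-level rise means equal mass of meltwater, i.e. equal mass of ice lost.
Ice mass of Draos: 1.461×10^14 kg; ice mass of Garith: 2.141×10^15 kg.
Fraction required = 1.461×10^14 / 2.141×10^15 = 0.0682 → 6.82 %.

≈ 6.82 %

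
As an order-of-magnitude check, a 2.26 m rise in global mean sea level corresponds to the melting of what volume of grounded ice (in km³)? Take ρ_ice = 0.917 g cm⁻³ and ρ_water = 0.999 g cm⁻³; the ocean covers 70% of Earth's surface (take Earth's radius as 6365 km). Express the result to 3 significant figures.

Required water volume = Δh × A = 2.26 m × 3.56×10^14 m² = 8.054×10^14 m³ = 8.054×10^5 km³.
Ice volume = water volume × ρ_w/ρ_ice = 8.054×10^5 × 999/917 = 8.77×10^5 km³.

≈ 8.77×10^5 km³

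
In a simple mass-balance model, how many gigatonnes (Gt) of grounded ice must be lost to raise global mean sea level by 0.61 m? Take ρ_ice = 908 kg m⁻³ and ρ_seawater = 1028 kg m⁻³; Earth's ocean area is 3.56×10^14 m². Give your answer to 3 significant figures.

≈ 2.23×10^5 Gt

Required water volume = Δh × A = 0.61 m × 3.56×10^14 m² = 2.172×10^14 m³.
ρ_w = 1028 kg m⁻³, so the mass of water = 2.172×10^14 m³ × 1028 kg m⁻³ = 2.232×10^17 kg = 2.23×10^5 Gt (and the same mass of ice, by conservation).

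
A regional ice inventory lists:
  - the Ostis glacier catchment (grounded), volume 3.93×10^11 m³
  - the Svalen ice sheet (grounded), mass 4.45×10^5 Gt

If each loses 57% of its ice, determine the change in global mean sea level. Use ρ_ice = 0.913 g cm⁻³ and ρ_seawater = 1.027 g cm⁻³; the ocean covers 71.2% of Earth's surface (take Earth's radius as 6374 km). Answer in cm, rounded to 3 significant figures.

≈ 68.0 cm

Ostis: 0.57 × 3.93×10^11 m³ × (913/1027) = 1.991×10^11 m³ of water.
Svalen: 0.57 × 4.45×10^5 Gt = 2.536×10^17 kg; dividing by ρ_w = 1.027 g cm⁻³ = 1027 kg m⁻³ gives 2.470×10^14 m³ of water.
Total added water ≈ 2.472×10^14 m³ over 3.64×10^14 m² → Δh = 0.680 m = 68.0 cm.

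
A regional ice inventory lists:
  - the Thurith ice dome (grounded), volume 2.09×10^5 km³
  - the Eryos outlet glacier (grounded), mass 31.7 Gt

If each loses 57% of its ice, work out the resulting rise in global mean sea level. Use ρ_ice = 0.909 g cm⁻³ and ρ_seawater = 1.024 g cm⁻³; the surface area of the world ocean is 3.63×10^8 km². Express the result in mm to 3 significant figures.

Thurith: 0.57 × 2.09×10^5 km³ × (909/1024) = 1.058×10^5 km³ of water.
Eryos: 0.57 × 31.7 Gt = 1.807×10^13 kg; dividing by ρ_w = 1.024 g cm⁻³ = 1024 kg m⁻³ gives 1.765×10^10 m³ of water.
Total added water ≈ 1.058×10^14 m³ over 3.63×10^14 m² → Δh = 0.291 m = 291 mm.

≈ 291 mm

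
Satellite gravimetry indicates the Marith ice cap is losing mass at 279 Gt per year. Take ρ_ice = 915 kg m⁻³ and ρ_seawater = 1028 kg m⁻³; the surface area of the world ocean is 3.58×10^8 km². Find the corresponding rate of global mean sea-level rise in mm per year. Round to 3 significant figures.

ρ_w = 1028 kg m⁻³. Annual water volume added = 279 Gt / ρ_w = 2.790×10^14 kg / 1028 kg m⁻³ = 2.714×10^11 m³.
Δh per year = 2.714×10^11 / 3.58×10^14 = 7.58×10^-4 m = 0.758 mm.

≈ 0.758 mm/yr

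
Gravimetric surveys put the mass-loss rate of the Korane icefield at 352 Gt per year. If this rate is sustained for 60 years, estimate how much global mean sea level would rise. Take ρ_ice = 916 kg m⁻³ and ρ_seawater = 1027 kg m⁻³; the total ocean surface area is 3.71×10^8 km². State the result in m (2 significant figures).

Total mass lost = 352 Gt/yr × 60 yr = 2.112×10^4 Gt = 2.112×10^16 kg.
ρ_w = 1027 kg m⁻³, so water volume = 2.112×10^16 / 1027 = 2.056×10^13 m³.
Δh = 2.056×10^13 / 3.71×10^14 = 0.0554 m.

≈ 0.055 m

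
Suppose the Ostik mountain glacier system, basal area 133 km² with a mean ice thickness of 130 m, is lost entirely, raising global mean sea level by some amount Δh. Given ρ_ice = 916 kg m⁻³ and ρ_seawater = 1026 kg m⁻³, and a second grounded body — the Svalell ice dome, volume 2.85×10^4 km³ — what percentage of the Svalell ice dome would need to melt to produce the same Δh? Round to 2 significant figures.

Equal sea-level rise means equal mass of meltwater, i.e. equal mass of ice lost.
Ice mass of Ostik: 1.584×10^13 kg; ice mass of Svalell: 2.611×10^16 kg.
Fraction required = 1.584×10^13 / 2.611×10^16 = 6.07×10^-4 → 0.061 %.

≈ 0.061 %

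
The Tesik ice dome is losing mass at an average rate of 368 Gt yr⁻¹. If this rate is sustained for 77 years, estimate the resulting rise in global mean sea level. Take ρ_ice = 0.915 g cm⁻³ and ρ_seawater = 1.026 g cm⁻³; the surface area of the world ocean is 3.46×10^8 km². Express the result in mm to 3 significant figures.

Total mass lost = 368 Gt/yr × 77 yr = 2.834×10^4 Gt = 2.834×10^16 kg.
ρ_w = 1.026 g cm⁻³ = 1026 kg m⁻³, so water volume = 2.834×10^16 / 1026 = 2.762×10^13 m³.
Δh = 2.762×10^13 / 3.46×10^14 = 0.0798 m = 79.8 mm.

≈ 79.8 mm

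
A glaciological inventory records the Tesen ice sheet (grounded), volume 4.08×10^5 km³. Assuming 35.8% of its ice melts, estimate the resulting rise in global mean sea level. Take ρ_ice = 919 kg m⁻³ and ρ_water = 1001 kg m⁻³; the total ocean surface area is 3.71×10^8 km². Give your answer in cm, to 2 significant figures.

Tesen: 0.358 × 4.08×10^5 km³ × (919/1001) = 1.341×10^5 km³ of water.
Spread over 3.71×10^14 m² of ocean, Δh = 1.341×10^14 / 3.71×10^14 = 0.361 m = 36 cm.

≈ 36 cm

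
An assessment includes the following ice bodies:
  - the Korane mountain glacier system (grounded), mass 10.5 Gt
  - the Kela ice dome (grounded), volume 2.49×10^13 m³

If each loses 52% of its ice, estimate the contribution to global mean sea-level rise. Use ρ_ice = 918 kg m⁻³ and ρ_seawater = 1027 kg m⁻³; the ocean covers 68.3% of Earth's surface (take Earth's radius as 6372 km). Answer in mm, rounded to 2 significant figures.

Korane: 0.52 × 10.5 Gt = 5.460×10^12 kg; dividing by ρ_w = 1027 kg m⁻³ gives 5.316×10^9 m³ of water.
Kela: 0.52 × 2.49×10^13 m³ × (918/1027) = 1.157×10^13 m³ of water.
Total added water ≈ 1.158×10^13 m³ over 3.48×10^14 m² → Δh = 0.0332 m = 33 mm.

≈ 33 mm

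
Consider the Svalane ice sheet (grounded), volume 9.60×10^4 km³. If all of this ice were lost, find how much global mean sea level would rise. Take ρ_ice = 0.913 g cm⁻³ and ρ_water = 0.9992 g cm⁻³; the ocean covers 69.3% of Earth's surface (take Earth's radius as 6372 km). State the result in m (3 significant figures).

≈ 0.248 m

Svalane: 9.60×10^4 km³ × (913/999.2) = 8.772×10^4 km³ of water.
Spread over 3.54×10^14 m² of ocean, Δh = 8.772×10^13 / 3.54×10^14 = 0.248 m.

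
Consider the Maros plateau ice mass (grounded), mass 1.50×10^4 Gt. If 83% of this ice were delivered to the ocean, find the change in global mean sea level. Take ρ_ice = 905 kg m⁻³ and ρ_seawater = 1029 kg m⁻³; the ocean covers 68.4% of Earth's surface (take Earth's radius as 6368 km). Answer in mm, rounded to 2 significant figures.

Maros: 0.83 × 1.50×10^4 Gt = 1.245×10^16 kg; dividing by ρ_w = 1029 kg m⁻³ gives 1.210×10^13 m³ of water.
Spread over 3.49×10^14 m² of ocean, Δh = 1.210×10^13 / 3.49×10^14 = 0.0347 m = 35 mm.

≈ 35 mm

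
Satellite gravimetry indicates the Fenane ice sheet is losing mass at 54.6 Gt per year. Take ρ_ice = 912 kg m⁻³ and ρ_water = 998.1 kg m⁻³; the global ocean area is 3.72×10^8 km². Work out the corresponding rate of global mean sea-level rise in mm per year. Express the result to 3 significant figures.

ρ_w = 998.1 kg m⁻³. Annual water volume added = 54.6 Gt / ρ_w = 5.460×10^13 kg / 998.1 kg m⁻³ = 5.470×10^10 m³.
Δh per year = 5.470×10^10 / 3.72×10^14 = 1.47×10^-4 m = 0.147 mm.

≈ 0.147 mm/yr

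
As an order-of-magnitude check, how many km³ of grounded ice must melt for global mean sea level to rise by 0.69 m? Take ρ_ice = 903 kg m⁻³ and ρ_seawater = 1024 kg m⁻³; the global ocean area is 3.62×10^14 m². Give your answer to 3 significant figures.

Required water volume = Δh × A = 0.69 m × 3.62×10^14 m² = 2.498×10^14 m³ = 2.498×10^5 km³.
Ice volume = water volume × ρ_w/ρ_ice = 2.498×10^5 × 1024/903 = 2.83×10^5 km³.

≈ 2.83×10^5 km³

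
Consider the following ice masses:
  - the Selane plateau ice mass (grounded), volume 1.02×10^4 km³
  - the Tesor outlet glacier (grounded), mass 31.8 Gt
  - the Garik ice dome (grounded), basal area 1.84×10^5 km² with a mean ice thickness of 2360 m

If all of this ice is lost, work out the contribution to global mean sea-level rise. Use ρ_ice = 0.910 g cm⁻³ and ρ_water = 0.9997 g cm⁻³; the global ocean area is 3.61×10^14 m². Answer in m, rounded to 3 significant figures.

≈ 1.12 m

Selane: 1.02×10^4 km³ × (910/999.7) = 9285 km³ of water.
Tesor: 31.8 Gt = 3.180×10^13 kg; dividing by ρ_w = 0.9997 g cm⁻³ = 999.7 kg m⁻³ gives 3.181×10^10 m³ of water.
Garik: ice volume = 1.84×10^5 km² × 2360 m = 4.342×10^5 km³; 4.342×10^5 × (910/999.7) = 3.953×10^5 km³ of water.
Total added water ≈ 4.046×10^14 m³ over 3.61×10^14 m² → Δh = 1.12 m.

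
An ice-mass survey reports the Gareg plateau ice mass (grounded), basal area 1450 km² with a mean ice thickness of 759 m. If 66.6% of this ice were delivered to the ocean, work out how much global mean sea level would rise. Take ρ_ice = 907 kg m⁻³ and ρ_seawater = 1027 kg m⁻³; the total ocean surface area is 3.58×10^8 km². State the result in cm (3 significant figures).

≈ 0.181 cm

Gareg: ice volume = 1450 km² × 759 m = 1101 km³; 0.666 × 1101 × (907/1027) = 647.3 km³ of water.
Spread over 3.58×10^14 m² of ocean, Δh = 6.473×10^11 / 3.58×10^14 = 1.81×10^-3 m = 0.181 cm.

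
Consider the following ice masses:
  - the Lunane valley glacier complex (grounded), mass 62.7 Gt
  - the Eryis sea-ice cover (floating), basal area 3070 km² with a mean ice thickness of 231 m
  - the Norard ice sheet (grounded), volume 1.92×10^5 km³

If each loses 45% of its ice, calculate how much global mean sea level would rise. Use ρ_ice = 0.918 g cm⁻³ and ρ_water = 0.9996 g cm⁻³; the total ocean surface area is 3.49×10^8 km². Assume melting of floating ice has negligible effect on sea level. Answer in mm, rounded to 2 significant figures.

Lunane: 0.45 × 62.7 Gt = 2.822×10^13 kg; dividing by ρ_w = 0.9996 g cm⁻³ = 999.6 kg m⁻³ gives 2.823×10^10 m³ of water.
The Eryis sea-ice cover is floating and already displaces its own weight of water, so its melt adds essentially nothing to sea level.
Norard: 0.45 × 1.92×10^5 km³ × (918/999.6) = 7.935×10^4 km³ of water.
Total added water ≈ 7.938×10^13 m³ over 3.49×10^14 m² → Δh = 0.227 m = 230 mm.

≈ 230 mm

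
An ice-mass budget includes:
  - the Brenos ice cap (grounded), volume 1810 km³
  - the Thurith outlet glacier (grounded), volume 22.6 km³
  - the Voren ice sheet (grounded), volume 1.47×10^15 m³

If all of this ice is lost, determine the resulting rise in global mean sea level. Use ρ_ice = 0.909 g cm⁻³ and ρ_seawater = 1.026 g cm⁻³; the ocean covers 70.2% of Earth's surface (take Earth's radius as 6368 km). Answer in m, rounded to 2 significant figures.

≈ 3.6 m

Brenos: 1810 km³ × (909/1026) = 1604 km³ of water.
Thurith: 22.6 km³ × (909/1026) = 20.02 km³ of water.
Voren: 1.47×10^15 m³ × (909/1026) = 1.302×10^15 m³ of water.
Total added water ≈ 1.304×10^15 m³ over 3.58×10^14 m² → Δh = 3.65 m.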